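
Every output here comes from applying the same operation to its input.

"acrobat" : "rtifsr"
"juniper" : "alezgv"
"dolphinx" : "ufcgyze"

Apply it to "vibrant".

The transformation: delete the last character, then shift every letter 9 places backward in the alphabet (wrapping around).
Applying both steps to "vibrant": "vibran", then "mzsire".

mzsire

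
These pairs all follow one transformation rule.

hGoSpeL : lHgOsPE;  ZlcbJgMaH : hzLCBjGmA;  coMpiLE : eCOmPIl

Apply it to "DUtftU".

The pattern: flip the case of every letter, then move the last character to the front.
For "DUtftU", step one produces "duTFTu"; step two turns that into "uduTFT".
(Check on "hGoSpeL": → "HgOsPEl" → "lHgOsPE" ✓)

uduTFT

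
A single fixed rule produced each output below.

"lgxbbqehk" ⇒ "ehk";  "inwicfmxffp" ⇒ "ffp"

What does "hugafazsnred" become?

red

The transformation: keep only the last 3 characters.
Doing the same to "hugafazsnred": "red".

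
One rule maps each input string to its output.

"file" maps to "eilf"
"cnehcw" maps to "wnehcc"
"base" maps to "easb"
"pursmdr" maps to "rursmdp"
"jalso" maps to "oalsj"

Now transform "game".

Looking at the pairs, the operation is to swap the first and last characters.
So "game" becomes "eamg".

eamg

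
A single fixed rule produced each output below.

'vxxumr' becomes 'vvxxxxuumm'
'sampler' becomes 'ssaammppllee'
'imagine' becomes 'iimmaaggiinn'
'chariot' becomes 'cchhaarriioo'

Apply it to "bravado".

bbrraavvaadd

The transformation: double every character, then delete the last 2 characters.
Applying both steps to "bravado": "bbrraavvaaddoo", then "bbrraavvaadd".
(Check on "chariot": → "cchhaarriioott" → "cchhaarriioo" ✓)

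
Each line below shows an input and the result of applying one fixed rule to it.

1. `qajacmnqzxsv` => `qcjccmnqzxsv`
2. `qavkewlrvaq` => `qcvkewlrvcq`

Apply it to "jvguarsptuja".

The pattern: replace every "a" with "c".
"jvguarsptuja" → "jvgucrsptujc".

jvgucrsptujc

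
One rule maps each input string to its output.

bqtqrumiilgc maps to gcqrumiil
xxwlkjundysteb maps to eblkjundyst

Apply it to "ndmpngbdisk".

What's happening: delete the first 3 characters, then move the last 2 characters to the front (rotate right by 2).
"ndmpngbdisk" → "pngbdisk" → "skpngbdi".

skpngbdi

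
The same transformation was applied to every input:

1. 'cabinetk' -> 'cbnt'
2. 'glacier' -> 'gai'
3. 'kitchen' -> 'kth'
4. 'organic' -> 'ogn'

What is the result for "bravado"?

baa

Each output is the input with this applied: move the last character to the front, then keep every other character starting from the second (positions 2nd, 4th, 6th, ...).
Applying both steps to "bravado": "obravad", then "baa".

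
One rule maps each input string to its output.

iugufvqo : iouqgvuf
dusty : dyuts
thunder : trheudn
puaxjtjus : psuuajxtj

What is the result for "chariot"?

Rule — take characters alternately from the front and the back (1st, last, 2nd, 2nd-last, ...).
Doing the same to "chariot": "cthoair".

cthoair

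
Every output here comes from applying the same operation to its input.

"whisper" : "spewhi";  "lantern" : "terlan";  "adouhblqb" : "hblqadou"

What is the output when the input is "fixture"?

Rule — delete the last character, then swap the front and back halves of the string.
On "fixture": the first step gives "fixtur", and the second then gives "turfix".

turfix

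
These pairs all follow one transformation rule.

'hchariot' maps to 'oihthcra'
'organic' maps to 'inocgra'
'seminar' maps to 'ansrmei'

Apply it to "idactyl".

ytiladc

The transformation: move the last 3 characters to the front (rotate right by 3), then swap each adjacent pair of characters (1↔2, 3↔4, ...).
On "idactyl": the first step gives "tylidac", and the second then gives "ytiladc".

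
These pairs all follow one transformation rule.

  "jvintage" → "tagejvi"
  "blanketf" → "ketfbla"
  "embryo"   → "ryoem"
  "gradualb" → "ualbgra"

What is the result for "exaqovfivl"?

vfivlexaq

Each output is the input with this applied: swap the front and back halves of the string, then delete the last character.
For "exaqovfivl", step one produces "vfivlexaqo"; step two turns that into "vfivlexaq".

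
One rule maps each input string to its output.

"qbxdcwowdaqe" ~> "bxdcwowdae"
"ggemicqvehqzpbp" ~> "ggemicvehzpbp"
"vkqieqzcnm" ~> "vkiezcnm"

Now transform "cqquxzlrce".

Each output is the input with this applied: remove every "q".
So "cqquxzlrce" becomes "cuxzlrce".

cuxzlrce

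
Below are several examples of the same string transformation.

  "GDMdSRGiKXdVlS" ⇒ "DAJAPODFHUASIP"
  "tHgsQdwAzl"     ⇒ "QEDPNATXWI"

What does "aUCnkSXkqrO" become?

In each case the input is transformed by: shift every letter 3 places backward in the alphabet (wrapping around), then convert every letter to uppercase.
So "aUCnkSXkqrO" becomes "XRZKHPUHNOL".

XRZKHPUHNOL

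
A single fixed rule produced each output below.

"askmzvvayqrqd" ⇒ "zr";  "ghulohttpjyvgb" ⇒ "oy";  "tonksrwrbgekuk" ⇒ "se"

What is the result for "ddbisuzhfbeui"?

Rule — keep every other character starting from the first (positions 1st, 3rd, 5th, ...), then keep one character in every 3, starting at position 3 (positions 3rd, 6th, 9th, ...).
"ddbisuzhfbeui" → "dbszfei" → "se".

se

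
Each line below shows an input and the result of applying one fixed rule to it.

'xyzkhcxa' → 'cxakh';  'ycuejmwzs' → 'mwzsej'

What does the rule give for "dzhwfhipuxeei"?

hipuxeeiwf

Looking at the pairs, the operation is to delete the first 3 characters, then move the first 2 characters to the end (rotate left by 2).
Applying that to "dzhwfhipuxeei" gives "hipuxeeiwf".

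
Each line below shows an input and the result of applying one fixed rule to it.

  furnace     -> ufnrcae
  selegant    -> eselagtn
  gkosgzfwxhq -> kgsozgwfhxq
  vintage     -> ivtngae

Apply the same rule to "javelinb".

ajevilbn

The pattern: swap each adjacent pair of characters (1↔2, 3↔4, ...).
Doing the same to "javelinb": "ajevilbn".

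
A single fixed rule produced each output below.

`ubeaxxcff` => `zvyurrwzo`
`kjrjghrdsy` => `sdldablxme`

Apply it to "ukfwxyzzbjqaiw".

qezqrsttvdkuco

The rule is to shift every letter 6 places backward in the alphabet (wrapping around), then swap the first and last characters.
For "ukfwxyzzbjqaiw", step one produces "oezqrsttvdkucq"; step two turns that into "qezqrsttvdkuco".
(Check on "ubeaxxcff": → "ovyurrwzz" → "zvyurrwzo" ✓)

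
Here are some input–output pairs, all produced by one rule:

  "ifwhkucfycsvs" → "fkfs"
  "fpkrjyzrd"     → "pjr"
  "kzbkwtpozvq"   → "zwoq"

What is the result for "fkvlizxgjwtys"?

kigt

The transformation: keep one character in every 3, starting at position 2 (positions 2nd, 5th, 8th, ...).
So "fkvlizxgjwtys" becomes "kigt".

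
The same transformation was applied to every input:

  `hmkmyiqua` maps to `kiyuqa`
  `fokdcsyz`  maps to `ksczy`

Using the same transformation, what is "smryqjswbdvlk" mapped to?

rjqwsdblvk

Each output is the input with this applied: swap each adjacent pair of characters (1↔2, 3↔4, ...), then delete the first 3 characters.
On "smryqjswbdvlk": the first step gives "msyrjqwsdblvk", and the second then gives "rjqwsdblvk".
(Check on "fokdcsyz": → "ofdksczy" → "ksczy" ✓)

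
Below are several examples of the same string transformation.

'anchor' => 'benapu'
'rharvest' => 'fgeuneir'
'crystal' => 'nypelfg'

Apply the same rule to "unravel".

ryhaeni

In each case the input is transformed by: move the last 2 characters to the front (rotate right by 2), then shift every letter 13 places forward in the alphabet (wrapping around) — i.e. ROT13.
For "unravel", step one produces "elunrav"; step two turns that into "ryhaeni".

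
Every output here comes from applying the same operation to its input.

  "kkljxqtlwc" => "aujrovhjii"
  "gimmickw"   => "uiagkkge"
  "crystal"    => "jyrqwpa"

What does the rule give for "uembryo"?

mwpzkcs

Each output is the input with this applied: reverse the string, then shift every letter 2 places backward in the alphabet (wrapping around).
Starting from "uembryo": after the first operation, "oyrbmeu"; after the second, "mwpzkcs".
(Check on "gimmickw": → "wkcimmig" → "uiagkkge" ✓)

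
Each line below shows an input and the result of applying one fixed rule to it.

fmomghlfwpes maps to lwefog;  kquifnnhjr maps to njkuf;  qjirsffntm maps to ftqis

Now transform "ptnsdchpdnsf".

hdspnd

Rule — keep every other character starting from the first (positions 1st, 3rd, 5th, ...), then move the first 3 characters to the end (rotate left by 3).
Starting from "ptnsdchpdnsf": after the first operation, "pndhds"; after the second, "hdspnd".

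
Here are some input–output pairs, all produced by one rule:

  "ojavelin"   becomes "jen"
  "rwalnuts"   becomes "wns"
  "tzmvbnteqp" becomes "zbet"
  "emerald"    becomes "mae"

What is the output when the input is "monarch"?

orm

What's happening: move the first character to the end, then keep one character in every 3, starting at position 1 (positions 1st, 4th, 7th, ...).
"monarch" → "onarchm" → "orm".
(Check on "tzmvbnteqp": → "zmvbnteqpt" → "zbet" ✓)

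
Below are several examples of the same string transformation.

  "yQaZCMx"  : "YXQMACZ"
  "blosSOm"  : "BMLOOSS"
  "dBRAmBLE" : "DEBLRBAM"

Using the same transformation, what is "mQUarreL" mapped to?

MLQEURAR

The rule is to take characters alternately from the front and the back (1st, last, 2nd, 2nd-last, ...), then convert every letter to uppercase.
Applying that to "mQUarreL" gives "MLQEURAR".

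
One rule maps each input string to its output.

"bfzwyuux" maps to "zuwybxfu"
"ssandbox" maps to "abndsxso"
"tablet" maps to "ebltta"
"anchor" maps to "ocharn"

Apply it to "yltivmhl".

tmivyllh

What's happening: take characters alternately from the front and the back (1st, last, 2nd, 2nd-last, ...), then swap the front and back halves of the string.
So "yltivmhl" becomes "tmivyllh".
(Check on "tablet": → "ttaebl" → "ebltta" ✓)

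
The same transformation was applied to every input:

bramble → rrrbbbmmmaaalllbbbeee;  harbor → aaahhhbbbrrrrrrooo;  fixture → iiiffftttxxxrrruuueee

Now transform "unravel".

nnnuuuaaarrreeevvvlll

Rule — swap each adjacent pair of characters (1↔2, 3↔4, ...), then repeat every character 3 times.
On "unravel": the first step gives "nuarevl", and the second then gives "nnnuuuaaarrreeevvvlll".
(Check on "fixture": → "iftxrue" → "iiiffftttxxxrrruuueee" ✓)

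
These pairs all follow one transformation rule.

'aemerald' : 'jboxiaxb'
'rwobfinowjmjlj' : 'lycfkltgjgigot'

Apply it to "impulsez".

mripbwfj

In each case the input is transformed by: shift every letter 3 places backward in the alphabet (wrapping around), then move the first 2 characters to the end (rotate left by 2).
Starting from "impulsez": after the first operation, "fjmripbw"; after the second, "mripbwfj".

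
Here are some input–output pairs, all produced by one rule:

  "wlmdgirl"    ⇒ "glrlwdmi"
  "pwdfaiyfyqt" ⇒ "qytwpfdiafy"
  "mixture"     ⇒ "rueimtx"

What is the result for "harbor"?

rroahb

The transformation: swap each adjacent pair of characters (1↔2, 3↔4, ...), then move the last 3 characters to the front (rotate right by 3).
For "harbor", step one produces "ahbrro"; step two turns that into "rroahb".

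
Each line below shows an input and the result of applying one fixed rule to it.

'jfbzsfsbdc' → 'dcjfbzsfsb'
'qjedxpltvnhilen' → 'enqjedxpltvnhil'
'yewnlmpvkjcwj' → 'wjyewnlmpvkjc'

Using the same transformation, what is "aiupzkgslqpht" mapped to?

The transformation: move the last 2 characters to the front (rotate right by 2).
"aiupzkgslqpht" → "htaiupzkgslqp".

htaiupzkgslqp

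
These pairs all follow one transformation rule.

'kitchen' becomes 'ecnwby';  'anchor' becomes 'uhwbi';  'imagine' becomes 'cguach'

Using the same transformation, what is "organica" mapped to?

ilauhcw

What's happening: shift every letter 6 places backward in the alphabet (wrapping around), then delete the last character.
"organica" → "ilauhcwu" → "ilauhcw".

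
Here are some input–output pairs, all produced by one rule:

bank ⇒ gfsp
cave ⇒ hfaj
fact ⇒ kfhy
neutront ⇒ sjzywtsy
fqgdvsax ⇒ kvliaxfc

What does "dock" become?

ithp

The rule is to shift every letter 5 places forward in the alphabet (wrapping around).
For "dock" the result is "ithp".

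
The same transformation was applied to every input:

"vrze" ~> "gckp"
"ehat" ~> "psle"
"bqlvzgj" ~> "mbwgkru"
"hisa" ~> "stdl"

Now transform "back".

Rule — shift every letter 11 places forward in the alphabet (wrapping around).
For "back" the result is "mlnv".

mlnv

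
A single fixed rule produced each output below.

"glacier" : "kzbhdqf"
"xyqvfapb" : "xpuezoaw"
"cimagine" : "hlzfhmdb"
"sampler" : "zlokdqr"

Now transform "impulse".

Rule — move the first character to the end, then shift every letter 1 place backward in the alphabet (wrapping around).
Working it through for "impulse": intermediate "mpulsei", final "lotkrdh".

lotkrdh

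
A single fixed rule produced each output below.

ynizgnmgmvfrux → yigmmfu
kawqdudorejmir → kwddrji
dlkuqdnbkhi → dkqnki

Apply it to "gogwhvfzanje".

What's happening: keep every other character starting from the first (positions 1st, 3rd, 5th, ...).
Applying that to "gogwhvfzanje" gives "gghfaj".

gghfaj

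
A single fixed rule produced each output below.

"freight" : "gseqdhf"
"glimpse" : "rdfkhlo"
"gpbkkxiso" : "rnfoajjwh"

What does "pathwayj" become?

xiozsgvz

Looking at the pairs, the operation is to move the last 2 characters to the front (rotate right by 2), then shift every letter 1 place backward in the alphabet (wrapping around).
Starting from "pathwayj": after the first operation, "yjpathwa"; after the second, "xiozsgvz".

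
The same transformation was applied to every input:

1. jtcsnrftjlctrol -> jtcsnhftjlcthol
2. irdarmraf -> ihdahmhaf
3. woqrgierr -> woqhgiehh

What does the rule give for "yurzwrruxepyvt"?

yuhzwhhuxepyvt

Looking at the pairs, the operation is to replace every "r" with "h".
For "yurzwrruxepyvt" the result is "yuhzwhhuxepyvt".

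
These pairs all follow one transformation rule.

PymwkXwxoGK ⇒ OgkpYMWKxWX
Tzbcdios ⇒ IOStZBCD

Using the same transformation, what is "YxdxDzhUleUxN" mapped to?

The pattern: move the last 3 characters to the front (rotate right by 3), then flip the case of every letter.
For "YxdxDzhUleUxN", step one produces "UxNYxdxDzhUle"; step two turns that into "uXnyXDXdZHuLE".

uXnyXDXdZHuLE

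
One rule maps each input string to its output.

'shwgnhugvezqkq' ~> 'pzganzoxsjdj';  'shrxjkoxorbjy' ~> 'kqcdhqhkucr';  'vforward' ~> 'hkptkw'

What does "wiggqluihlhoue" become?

Each output is the input with this applied: shift every letter 7 places backward in the alphabet (wrapping around), then delete the first 2 characters.
On "wiggqluihlhoue" that produces "zzjenbaeahnx".
(Check on "shwgnhugvezqkq": → "lapzganzoxsjdj" → "pzganzoxsjdj" ✓)

zzjenbaeahnx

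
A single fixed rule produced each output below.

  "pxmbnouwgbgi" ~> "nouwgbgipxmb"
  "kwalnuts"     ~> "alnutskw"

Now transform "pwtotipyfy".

otipyfypwt

Rule — move the last 2 characters to the front (rotate right by 2), then swap the front and back halves of the string.
On "pwtotipyfy": the first step gives "fypwtotipy", and the second then gives "otipyfypwt".
(Check on "kwalnuts": → "tskwalnu" → "alnutskw" ✓)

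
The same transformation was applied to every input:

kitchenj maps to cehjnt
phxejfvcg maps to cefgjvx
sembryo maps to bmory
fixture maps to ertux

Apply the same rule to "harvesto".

eorstv

The transformation: delete the first 2 characters, then sort the characters into alphabetical order.
For "harvesto", step one produces "rvesto"; step two turns that into "eorstv".
(Check on "sembryo": → "mbryo" → "bmory" ✓)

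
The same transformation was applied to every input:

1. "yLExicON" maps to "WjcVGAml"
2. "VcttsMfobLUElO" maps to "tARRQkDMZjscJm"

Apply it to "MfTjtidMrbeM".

The transformation: shift every letter 2 places backward in the alphabet (wrapping around), then flip the case of every letter.
Starting from "MfTjtidMrbeM": after the first operation, "KdRhrgbKpzcK"; after the second, "kDrHRGBkPZCk".

kDrHRGBkPZCk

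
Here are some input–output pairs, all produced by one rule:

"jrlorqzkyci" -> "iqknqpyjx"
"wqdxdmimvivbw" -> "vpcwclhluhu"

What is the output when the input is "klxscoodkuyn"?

jkwrbnncjt

Looking at the pairs, the operation is to shift every letter 1 place backward in the alphabet (wrapping around), then delete the last 2 characters.
For "klxscoodkuyn", step one produces "jkwrbnncjtxm"; step two turns that into "jkwrbnncjt".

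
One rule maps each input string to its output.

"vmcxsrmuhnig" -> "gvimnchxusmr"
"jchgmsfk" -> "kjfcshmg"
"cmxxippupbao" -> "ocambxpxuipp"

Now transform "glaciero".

What's happening: take characters alternately from the front and the back (1st, last, 2nd, 2nd-last, ...), then swap each adjacent pair of characters (1↔2, 3↔4, ...).
Applying both steps to "glaciero": "golraeci", then "ogrleaic".

ogrleaic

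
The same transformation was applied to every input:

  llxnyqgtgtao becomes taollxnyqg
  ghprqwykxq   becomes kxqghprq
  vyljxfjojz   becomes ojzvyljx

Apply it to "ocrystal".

talocr

Looking at the pairs, the operation is to move the last 3 characters to the front (rotate right by 3), then delete the last 2 characters.
"ocrystal" → "talocr".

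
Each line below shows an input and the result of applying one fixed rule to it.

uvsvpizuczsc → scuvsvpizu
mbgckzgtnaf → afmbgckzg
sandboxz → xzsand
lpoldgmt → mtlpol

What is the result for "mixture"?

remix

What's happening: move the last 2 characters to the front (rotate right by 2), then delete the last 2 characters.
Applying both steps to "mixture": "remixtu", then "remix".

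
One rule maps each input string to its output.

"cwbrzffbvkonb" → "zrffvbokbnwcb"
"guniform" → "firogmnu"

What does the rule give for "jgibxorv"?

xbrojvig

The pattern: move the first 3 characters to the end (rotate left by 3), then swap each adjacent pair of characters (1↔2, 3↔4, ...).
"jgibxorv" → "bxorvjgi" → "xbrojvig".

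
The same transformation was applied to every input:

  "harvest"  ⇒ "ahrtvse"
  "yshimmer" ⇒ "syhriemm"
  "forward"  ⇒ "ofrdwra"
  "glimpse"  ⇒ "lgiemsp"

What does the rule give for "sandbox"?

asnxdob

What's happening: move the first character to the end, then take characters alternately from the front and the back (1st, last, 2nd, 2nd-last, ...).
Starting from "sandbox": after the first operation, "andboxs"; after the second, "asnxdob".
(Check on "forward": → "orwardf" → "ofrdwra" ✓)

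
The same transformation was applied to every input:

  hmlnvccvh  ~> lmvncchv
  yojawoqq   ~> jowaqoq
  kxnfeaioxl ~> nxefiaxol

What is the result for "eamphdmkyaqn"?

The rule is to delete the first character, then swap each adjacent pair of characters (1↔2, 3↔4, ...).
For "eamphdmkyaqn", step one produces "amphdmkyaqn"; step two turns that into "mahpmdykqan".

mahpmdykqan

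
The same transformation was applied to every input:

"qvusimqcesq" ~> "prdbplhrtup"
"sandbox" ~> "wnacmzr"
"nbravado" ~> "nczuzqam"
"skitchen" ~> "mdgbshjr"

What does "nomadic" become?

Rule — shift every letter 1 place backward in the alphabet (wrapping around), then reverse the string.
Applying that to "nomadic" gives "bhczlnm".
(Check on "nbravado": → "maqzuzcn" → "nczuzqam" ✓)

bhczlnm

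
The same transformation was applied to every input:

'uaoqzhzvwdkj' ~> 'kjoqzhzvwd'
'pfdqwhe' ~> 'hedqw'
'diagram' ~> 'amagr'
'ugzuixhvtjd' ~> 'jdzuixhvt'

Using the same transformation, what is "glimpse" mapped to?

What's happening: delete the first 2 characters, then move the last 2 characters to the front (rotate right by 2).
For "glimpse", step one produces "impse"; step two turns that into "seimp".
(Check on "uaoqzhzvwdkj": → "oqzhzvwdkj" → "kjoqzhzvwd" ✓)

seimp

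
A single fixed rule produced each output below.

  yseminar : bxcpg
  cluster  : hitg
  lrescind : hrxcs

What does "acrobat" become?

What's happening: delete the first 3 characters, then shift every letter 11 places backward in the alphabet (wrapping around).
"acrobat" → "obat" → "dqpi".

dqpi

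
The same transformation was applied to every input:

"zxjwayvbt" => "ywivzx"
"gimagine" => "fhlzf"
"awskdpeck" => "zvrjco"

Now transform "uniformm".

The transformation: shift every letter 1 place backward in the alphabet (wrapping around), then delete the last 3 characters.
For "uniformm", step one produces "tmhenqll"; step two turns that into "tmhen".

tmhen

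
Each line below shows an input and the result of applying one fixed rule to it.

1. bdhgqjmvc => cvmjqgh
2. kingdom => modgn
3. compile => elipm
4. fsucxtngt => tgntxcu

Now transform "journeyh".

Each output is the input with this applied: delete the first 2 characters, then reverse the string.
"journeyh" → "urneyh" → "hyenru".

hyenru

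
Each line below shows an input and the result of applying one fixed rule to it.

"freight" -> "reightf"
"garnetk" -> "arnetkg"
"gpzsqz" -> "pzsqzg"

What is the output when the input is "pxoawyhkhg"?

The rule is to move the first character to the end.
On "pxoawyhkhg" that produces "xoawyhkhgp".

xoawyhkhgp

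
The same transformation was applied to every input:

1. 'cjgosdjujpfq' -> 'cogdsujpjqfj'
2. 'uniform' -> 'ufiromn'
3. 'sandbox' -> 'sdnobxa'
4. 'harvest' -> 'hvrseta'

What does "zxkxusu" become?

zxksuux

The transformation: swap each adjacent pair of characters (1↔2, 3↔4, ...), then move the first character to the end.
For "zxkxusu", step one produces "xzxksuu"; step two turns that into "zxksuux".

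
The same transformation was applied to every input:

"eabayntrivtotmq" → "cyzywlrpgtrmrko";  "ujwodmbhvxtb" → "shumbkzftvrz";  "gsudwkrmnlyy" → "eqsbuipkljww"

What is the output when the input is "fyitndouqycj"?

dwgrlbmsowah

The rule is to shift every letter 2 places backward in the alphabet (wrapping around).
For "fyitndouqycj" the result is "dwgrlbmsowah".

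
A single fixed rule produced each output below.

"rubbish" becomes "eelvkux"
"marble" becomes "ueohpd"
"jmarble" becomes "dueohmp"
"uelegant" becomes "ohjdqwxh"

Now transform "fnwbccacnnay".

zeffdfqqdbiq

Rule — shift every letter 3 places forward in the alphabet (wrapping around), then move the first 2 characters to the end (rotate left by 2).
For "fnwbccacnnay" the result is "zeffdfqqdbiq".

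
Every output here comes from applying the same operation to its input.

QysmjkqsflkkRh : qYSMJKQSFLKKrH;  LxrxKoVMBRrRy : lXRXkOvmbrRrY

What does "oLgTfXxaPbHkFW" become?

The rule is to flip the case of every letter.
For "oLgTfXxaPbHkFW" the result is "OlGtFxXApBhKfw".

OlGtFxXApBhKfw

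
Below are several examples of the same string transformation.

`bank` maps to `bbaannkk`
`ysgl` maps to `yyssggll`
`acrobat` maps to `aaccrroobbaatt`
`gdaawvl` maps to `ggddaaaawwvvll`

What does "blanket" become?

bbllaannkkeett

Looking at the pairs, the operation is to double every character.
Applying that to "blanket" gives "bbllaannkkeett".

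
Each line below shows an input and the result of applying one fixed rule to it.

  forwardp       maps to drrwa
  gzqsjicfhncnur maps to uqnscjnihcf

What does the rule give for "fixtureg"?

exrtu

Looking at the pairs, the operation is to take characters alternately from the front and the back (1st, last, 2nd, 2nd-last, ...), then delete the first 3 characters.
On "fixtureg" that produces "exrtu".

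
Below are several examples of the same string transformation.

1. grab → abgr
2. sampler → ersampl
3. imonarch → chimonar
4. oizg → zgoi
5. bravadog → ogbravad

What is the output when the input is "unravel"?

elunrav

What's happening: move the last 2 characters to the front (rotate right by 2).
For "unravel" the result is "elunrav".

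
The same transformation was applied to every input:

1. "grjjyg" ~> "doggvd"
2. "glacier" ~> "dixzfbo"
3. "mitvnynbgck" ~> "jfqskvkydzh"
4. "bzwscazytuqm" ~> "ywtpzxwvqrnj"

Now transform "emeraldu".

bjboxiar

What's happening: shift every letter 3 places backward in the alphabet (wrapping around).
"emeraldu" → "bjboxiar".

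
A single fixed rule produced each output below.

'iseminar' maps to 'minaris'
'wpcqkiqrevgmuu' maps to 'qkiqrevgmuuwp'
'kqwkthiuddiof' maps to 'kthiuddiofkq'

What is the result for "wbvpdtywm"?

Looking at the pairs, the operation is to move the first 3 characters to the end (rotate left by 3), then delete the last character.
"wbvpdtywm" → "pdtywmwbv" → "pdtywmwb".

pdtywmwb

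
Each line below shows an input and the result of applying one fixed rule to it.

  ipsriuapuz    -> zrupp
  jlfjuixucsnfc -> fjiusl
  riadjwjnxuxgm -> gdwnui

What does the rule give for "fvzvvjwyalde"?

What's happening: keep every other character starting from the second (positions 2nd, 4th, 6th, ...), then swap the first and last characters.
Working it through for "fvzvvjwyalde": intermediate "vvjyle", final "evjylv".
(Check on "riadjwjnxuxgm": → "idwnug" → "gdwnui" ✓)

evjylv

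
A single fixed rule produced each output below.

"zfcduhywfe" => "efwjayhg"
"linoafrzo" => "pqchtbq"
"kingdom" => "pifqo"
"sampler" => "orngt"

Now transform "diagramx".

In each case the input is transformed by: shift every letter 2 places forward in the alphabet (wrapping around), then delete the first 2 characters.
Starting from "diagramx": after the first operation, "fkcitcoz"; after the second, "citcoz".

citcoz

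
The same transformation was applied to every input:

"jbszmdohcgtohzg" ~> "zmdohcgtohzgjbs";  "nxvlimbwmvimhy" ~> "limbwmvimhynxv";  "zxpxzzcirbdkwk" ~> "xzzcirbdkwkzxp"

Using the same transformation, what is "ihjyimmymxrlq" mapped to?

Looking at the pairs, the operation is to move the first 3 characters to the end (rotate left by 3).
On "ihjyimmymxrlq" that produces "yimmymxrlqihj".

yimmymxrlqihj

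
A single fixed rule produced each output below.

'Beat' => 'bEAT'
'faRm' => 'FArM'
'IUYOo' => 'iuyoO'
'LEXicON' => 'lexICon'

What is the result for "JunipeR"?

jUNIPEr

In each case the input is transformed by: flip the case of every letter.
Applying that to "JunipeR" gives "jUNIPEr".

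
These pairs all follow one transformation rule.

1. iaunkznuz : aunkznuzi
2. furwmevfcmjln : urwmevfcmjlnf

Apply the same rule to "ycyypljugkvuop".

cyypljugkvuopy

The transformation: move the first character to the end.
"ycyypljugkvuop" → "cyypljugkvuopy".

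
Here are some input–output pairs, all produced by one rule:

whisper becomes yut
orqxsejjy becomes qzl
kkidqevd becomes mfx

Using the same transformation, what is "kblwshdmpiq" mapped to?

myfk

Rule — shift every letter 2 places forward in the alphabet (wrapping around), then keep one character in every 3, starting at position 1 (positions 1st, 4th, 7th, ...).
For "kblwshdmpiq", step one produces "mdnyujforks"; step two turns that into "myfk".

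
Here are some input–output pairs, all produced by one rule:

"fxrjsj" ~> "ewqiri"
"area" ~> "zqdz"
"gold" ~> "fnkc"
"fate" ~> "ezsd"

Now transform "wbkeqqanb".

vajdppzma

Rule — shift every letter 1 place backward in the alphabet (wrapping around).
Applying that to "wbkeqqanb" gives "vajdppzma".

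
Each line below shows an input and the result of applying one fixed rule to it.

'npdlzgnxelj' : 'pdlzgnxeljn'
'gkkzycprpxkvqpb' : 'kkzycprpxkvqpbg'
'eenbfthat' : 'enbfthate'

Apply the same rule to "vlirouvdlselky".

lirouvdlselkyv

The transformation: move the first character to the end.
Applying that to "vlirouvdlselky" gives "lirouvdlselkyv".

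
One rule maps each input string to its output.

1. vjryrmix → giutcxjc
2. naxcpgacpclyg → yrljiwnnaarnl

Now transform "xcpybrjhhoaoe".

ipnzaljzmscsu

Rule — take characters alternately from the front and the back (1st, last, 2nd, 2nd-last, ...), then shift every letter 11 places forward in the alphabet (wrapping around).
For "xcpybrjhhoaoe", step one produces "xecopayobhrhj"; step two turns that into "ipnzaljzmscsu".
(Check on "vjryrmix": → "vxjirmyr" → "giutcxjc" ✓)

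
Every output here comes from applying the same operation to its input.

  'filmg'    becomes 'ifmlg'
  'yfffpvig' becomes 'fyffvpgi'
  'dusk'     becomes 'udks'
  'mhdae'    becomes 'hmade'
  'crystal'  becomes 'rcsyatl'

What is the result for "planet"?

Each output is the input with this applied: swap each adjacent pair of characters (1↔2, 3↔4, ...).
For "planet" the result is "lpnate".

lpnate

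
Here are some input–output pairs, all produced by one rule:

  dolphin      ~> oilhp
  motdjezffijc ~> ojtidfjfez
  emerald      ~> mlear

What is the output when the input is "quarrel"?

Each output is the input with this applied: take characters alternately from the front and the back (1st, last, 2nd, 2nd-last, ...), then delete the first 2 characters.
Working it through for "quarrel": intermediate "qluearr", final "uearr".

uearr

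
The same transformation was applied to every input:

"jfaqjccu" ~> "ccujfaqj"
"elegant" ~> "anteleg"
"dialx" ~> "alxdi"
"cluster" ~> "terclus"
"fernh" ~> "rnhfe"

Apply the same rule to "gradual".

ualgrad

Each output is the input with this applied: move the last 3 characters to the front (rotate right by 3).
Doing the same to "gradual": "ualgrad".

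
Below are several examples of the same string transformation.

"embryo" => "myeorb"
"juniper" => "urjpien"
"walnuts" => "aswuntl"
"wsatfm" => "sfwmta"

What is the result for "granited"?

regdniat

Each output is the input with this applied: swap each adjacent pair of characters (1↔2, 3↔4, ...), then take characters alternately from the front and the back (1st, last, 2nd, 2nd-last, ...).
Working it through for "granited": intermediate "rgnatide", final "regdniat".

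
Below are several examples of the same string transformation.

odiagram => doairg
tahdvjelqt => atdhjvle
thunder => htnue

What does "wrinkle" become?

The rule is to swap each adjacent pair of characters (1↔2, 3↔4, ...), then delete the last 2 characters.
"wrinkle" → "rwnil".
(Check on "odiagram": → "doairgma" → "doairg" ✓)

rwnil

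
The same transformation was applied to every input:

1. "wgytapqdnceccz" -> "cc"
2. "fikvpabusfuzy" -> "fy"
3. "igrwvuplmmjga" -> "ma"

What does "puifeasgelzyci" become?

What's happening: keep one character in every 3, starting at position 1 (positions 1st, 4th, 7th, ...), then delete the first 3 characters.
Applying both steps to "puifeasgelzyci": "pfslc", then "lc".

lc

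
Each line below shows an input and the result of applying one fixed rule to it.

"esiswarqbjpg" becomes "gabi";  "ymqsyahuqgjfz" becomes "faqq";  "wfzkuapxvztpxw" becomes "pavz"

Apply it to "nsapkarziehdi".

daia

The transformation: keep one character in every 3, starting at position 3 (positions 3rd, 6th, 9th, ...), then swap the first and last characters.
Applying both steps to "nsapkarziehdi": "aaid", then "daia".
(Check on "esiswarqbjpg": → "iabg" → "gabi" ✓)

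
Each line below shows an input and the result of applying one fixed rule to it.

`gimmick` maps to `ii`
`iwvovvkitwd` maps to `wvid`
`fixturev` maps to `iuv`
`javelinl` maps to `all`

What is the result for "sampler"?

al

The pattern: keep one character in every 3, starting at position 2 (positions 2nd, 5th, 8th, ...).
For "sampler" the result is "al".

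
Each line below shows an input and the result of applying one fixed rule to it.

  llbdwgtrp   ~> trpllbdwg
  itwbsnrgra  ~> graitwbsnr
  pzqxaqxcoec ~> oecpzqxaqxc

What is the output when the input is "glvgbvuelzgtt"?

The rule is to move the last 3 characters to the front (rotate right by 3).
So "glvgbvuelzgtt" becomes "gttglvgbvuelz".

gttglvgbvuelz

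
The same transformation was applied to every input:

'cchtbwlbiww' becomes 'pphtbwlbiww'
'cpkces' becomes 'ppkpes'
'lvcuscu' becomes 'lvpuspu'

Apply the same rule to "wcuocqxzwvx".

The rule is to replace every "c" with "p".
Doing the same to "wcuocqxzwvx": "wpuopqxzwvx".

wpuopqxzwvx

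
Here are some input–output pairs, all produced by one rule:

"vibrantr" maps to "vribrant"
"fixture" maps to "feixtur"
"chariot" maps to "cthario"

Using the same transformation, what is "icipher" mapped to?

In each case the input is transformed by: swap the first and last characters, then move the last character to the front.
Starting from "icipher": after the first operation, "rciphei"; after the second, "irciphe".

irciphe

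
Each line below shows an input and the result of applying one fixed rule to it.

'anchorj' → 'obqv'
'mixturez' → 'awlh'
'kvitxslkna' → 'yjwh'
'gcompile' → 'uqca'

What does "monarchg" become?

acbo

Rule — shift every letter 12 places backward in the alphabet (wrapping around), then keep only the first 4 characters.
On "monarchg": the first step gives "acbofqvu", and the second then gives "acbo".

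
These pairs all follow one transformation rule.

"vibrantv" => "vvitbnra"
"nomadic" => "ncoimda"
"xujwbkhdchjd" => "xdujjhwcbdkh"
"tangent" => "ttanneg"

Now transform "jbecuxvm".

In each case the input is transformed by: take characters alternately from the front and the back (1st, last, 2nd, 2nd-last, ...).
On "jbecuxvm" that produces "jmbvexcu".

jmbvexcu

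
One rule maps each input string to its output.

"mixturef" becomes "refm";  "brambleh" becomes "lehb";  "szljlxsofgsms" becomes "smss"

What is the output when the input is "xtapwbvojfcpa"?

cpax

Looking at the pairs, the operation is to move the last 3 characters to the front (rotate right by 3), then keep only the first 4 characters.
On "xtapwbvojfcpa": the first step gives "cpaxtapwbvojf", and the second then gives "cpax".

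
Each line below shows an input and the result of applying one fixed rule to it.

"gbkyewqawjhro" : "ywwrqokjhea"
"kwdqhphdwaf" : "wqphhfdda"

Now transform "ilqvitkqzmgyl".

Each output is the input with this applied: delete the first 2 characters, then sort the characters into reverse alphabetical order.
For "ilqvitkqzmgyl", step one produces "qvitkqzmgyl"; step two turns that into "zyvtqqmlkig".
(Check on "kwdqhphdwaf": → "dqhphdwaf" → "wqphhfdda" ✓)

zyvtqqmlkig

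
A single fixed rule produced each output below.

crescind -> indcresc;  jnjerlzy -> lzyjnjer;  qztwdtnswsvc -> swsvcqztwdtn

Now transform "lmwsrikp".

ikplmwsr

The transformation: swap the front and back halves of the string, then move the first character to the end.
On "lmwsrikp": the first step gives "rikplmws", and the second then gives "ikplmwsr".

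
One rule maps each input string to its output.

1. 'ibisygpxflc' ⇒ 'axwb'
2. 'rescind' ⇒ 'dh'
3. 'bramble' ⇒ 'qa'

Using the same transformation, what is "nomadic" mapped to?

nc

The pattern: shift every letter 1 place backward in the alphabet (wrapping around), then keep one character in every 3, starting at position 2 (positions 2nd, 5th, 8th, ...).
"nomadic" → "mnlzchb" → "nc".
(Check on "ibisygpxflc": → "hahrxfowekb" → "axwb" ✓)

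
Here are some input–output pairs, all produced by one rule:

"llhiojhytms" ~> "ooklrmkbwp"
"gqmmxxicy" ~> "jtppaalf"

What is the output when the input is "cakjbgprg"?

Each output is the input with this applied: delete the last character, then shift every letter 3 places forward in the alphabet (wrapping around).
So "cakjbgprg" becomes "fdnmejsu".

fdnmejsu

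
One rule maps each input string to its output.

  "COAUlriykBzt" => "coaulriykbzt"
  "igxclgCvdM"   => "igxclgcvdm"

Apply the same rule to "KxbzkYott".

kxbzkyott

Rule — convert every letter to lowercase.
"KxbzkYott" → "kxbzkyott".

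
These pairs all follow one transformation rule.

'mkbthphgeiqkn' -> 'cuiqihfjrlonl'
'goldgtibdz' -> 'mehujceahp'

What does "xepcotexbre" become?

The transformation: move the first 2 characters to the end (rotate left by 2), then shift every letter 1 place forward in the alphabet (wrapping around).
"xepcotexbre" → "pcotexbrexe" → "qdpufycsfyf".

qdpufycsfyf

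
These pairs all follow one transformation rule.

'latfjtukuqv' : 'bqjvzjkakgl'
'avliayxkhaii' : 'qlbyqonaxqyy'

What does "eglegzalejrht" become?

uwbuwpqbuzhxj

The pattern: shift every letter 10 places backward in the alphabet (wrapping around).
Applying that to "eglegzalejrht" gives "uwbuwpqbuzhxj".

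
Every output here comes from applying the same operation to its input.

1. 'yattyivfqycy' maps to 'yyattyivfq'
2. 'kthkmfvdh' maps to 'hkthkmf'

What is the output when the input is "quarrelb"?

The rule is to move the last 3 characters to the front (rotate right by 3), then delete the first 2 characters.
Applying both steps to "quarrelb": "elbquarr", then "bquarr".
(Check on "yattyivfqycy": → "ycyyattyivfq" → "yyattyivfq" ✓)

bquarr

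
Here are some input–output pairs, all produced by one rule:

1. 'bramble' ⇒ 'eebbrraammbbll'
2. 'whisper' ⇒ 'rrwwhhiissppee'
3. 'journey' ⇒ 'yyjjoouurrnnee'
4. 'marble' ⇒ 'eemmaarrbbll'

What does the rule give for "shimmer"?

The transformation: double every character, then move the last 2 characters to the front (rotate right by 2).
So "shimmer" becomes "rrsshhiimmmmee".
(Check on "bramble": → "bbrraammbbllee" → "eebbrraammbbll" ✓)

rrsshhiimmmmee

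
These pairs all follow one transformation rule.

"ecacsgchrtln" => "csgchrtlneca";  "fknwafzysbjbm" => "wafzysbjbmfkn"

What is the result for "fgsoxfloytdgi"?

oxfloytdgifgs

The transformation: move the first 3 characters to the end (rotate left by 3).
Doing the same to "fgsoxfloytdgi": "oxfloytdgifgs".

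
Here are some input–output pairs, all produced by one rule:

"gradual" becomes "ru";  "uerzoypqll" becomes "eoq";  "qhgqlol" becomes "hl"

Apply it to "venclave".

The pattern: keep one character in every 3, starting at position 2 (positions 2nd, 5th, 8th, ...).
So "venclave" becomes "ele".

ele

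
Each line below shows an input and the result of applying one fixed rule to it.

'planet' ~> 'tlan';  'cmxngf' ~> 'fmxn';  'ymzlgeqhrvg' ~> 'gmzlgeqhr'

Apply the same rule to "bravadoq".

What's happening: swap the first and last characters, then delete the last 2 characters.
For "bravadoq" the result is "qravad".

qravad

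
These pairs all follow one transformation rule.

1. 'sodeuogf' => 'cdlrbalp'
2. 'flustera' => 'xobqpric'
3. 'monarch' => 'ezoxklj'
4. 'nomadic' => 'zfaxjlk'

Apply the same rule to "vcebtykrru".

roohvqybzs

In each case the input is transformed by: shift every letter 3 places backward in the alphabet (wrapping around), then reverse the string.
"vcebtykrru" → "szbyqvhoor" → "roohvqybzs".
(Check on "sodeuogf": → "plabrldc" → "cdlrbalp" ✓)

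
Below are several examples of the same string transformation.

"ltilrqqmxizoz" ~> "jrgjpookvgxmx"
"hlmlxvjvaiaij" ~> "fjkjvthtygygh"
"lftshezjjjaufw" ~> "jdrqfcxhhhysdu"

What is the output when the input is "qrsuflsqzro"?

opqsdjqoxpm

In each case the input is transformed by: shift every letter 2 places backward in the alphabet (wrapping around).
"qrsuflsqzro" → "opqsdjqoxpm".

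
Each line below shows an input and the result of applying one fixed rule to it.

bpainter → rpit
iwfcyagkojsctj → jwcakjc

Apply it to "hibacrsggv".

viarg

Each output is the input with this applied: keep every other character starting from the second (positions 2nd, 4th, 6th, ...), then move the last character to the front.
Starting from "hibacrsggv": after the first operation, "iargv"; after the second, "viarg".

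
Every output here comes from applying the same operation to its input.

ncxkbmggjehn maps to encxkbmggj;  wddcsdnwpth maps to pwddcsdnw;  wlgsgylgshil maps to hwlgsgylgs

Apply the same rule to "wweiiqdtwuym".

Rule — delete the last 2 characters, then move the last character to the front.
So "wweiiqdtwuym" becomes "uwweiiqdtw".

uwweiiqdtw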